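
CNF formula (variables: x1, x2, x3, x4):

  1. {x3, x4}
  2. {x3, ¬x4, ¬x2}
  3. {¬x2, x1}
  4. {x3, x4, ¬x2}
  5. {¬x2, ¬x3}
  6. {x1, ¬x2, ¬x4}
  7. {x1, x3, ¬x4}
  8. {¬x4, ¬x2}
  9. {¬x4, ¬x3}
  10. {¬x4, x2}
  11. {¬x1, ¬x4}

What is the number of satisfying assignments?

2

The models are:
  x1=F x2=F x3=T x4=F
  x1=T x2=F x3=T x4=F
Count: 2.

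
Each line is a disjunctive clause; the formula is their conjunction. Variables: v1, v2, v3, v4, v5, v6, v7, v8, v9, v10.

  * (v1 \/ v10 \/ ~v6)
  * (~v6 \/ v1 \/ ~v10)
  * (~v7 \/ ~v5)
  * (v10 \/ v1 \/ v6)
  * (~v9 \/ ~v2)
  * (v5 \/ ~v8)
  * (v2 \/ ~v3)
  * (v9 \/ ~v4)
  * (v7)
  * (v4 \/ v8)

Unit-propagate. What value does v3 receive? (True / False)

False

Unit clause (v7) sets v7 = True.
(~v7 \/ ~v5): since v7 = True, the clause reduces to (~v5). v5 = False.
In (v5 \/ ~v8), v5 is now false; ~v8 must hold, so v8 = False.
From (v4 \/ v8) and v8 = False: v4 = True.
In (~v4 \/ v9), ~v4 is now false; v9 must hold, so v9 = True.
(~v9 \/ ~v2) with v9 = True leaves only ~v2, so v2 = False.
(v2 \/ ~v3) with v2 = False leaves only ~v3, so v3 = False.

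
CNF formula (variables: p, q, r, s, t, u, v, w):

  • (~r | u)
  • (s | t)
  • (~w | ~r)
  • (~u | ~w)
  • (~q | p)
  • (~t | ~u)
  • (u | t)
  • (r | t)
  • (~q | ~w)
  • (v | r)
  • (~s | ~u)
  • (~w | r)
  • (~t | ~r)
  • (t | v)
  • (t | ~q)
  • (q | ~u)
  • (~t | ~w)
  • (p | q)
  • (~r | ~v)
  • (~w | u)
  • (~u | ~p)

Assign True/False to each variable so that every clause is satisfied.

w occurs only negated in the remaining clauses — set w = False.
Branch on p: take p = True.
  then u is forced to False.
  then r is forced to False.
  then t is forced to True.
  then v is forced to True.
q, s are now unconstrained; take q = True, s = True.

p=True, q=True, r=False, s=True, t=True, u=False, v=True, w=False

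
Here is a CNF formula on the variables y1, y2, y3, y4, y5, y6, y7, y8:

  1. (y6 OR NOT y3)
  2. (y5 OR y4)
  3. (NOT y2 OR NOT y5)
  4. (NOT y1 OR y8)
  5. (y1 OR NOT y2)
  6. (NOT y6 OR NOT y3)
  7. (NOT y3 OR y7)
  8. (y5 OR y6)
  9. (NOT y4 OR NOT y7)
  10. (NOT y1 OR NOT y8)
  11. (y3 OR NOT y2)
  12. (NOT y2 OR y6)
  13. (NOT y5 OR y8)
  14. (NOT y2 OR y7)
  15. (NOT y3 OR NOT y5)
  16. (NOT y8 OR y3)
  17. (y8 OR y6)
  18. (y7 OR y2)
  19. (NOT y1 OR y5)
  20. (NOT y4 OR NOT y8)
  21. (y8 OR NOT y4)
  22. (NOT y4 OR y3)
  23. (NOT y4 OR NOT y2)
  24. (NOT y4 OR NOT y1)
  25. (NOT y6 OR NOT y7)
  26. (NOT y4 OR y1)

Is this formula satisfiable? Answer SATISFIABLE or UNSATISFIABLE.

y4 = True:
  propagation gives y7=False, y3=False; an empty clause results — contradiction.
y4 = False:
  propagation gives y5=True, y2=False, y8=True, y1=False; an empty clause results — contradiction.
Every branch closes, so no satisfying assignment exists.

UNSATISFIABLE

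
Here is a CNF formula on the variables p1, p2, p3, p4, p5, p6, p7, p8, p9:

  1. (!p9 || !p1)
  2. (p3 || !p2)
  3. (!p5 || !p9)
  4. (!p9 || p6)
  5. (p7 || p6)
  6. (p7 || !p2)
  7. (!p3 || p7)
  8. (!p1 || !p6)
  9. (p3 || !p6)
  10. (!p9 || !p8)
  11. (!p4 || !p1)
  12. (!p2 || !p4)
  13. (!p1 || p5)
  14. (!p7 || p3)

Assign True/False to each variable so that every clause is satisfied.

p1 = False, p2 = False, p3 = True, p4 = True, p5 = True, p6 = False, p7 = True, p8 = False, p9 = False

p1 occurs only negated in the remaining clauses — set p1 = False.
Pure literal: p2 appears only negated; assign p2 = False.
Branch on p3: take p3 = True.
  then p7 is forced to True.
Try p5 = True.
  then p9 is forced to False.
p4, p6, p8 are now unconstrained; take p4 = True, p6 = False, p8 = False.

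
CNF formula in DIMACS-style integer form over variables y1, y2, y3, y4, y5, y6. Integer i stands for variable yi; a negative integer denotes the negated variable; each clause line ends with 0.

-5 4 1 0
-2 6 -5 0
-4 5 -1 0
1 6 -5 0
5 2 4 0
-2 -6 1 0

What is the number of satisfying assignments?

Split on y5, then y1.
  y5=1, y1=1: y3, y4 free; 3 ways for (y2,y6) × 2^2 = 12.
  y5=1, y1=0: remaining (y2,y3,y4,y6) ∈ {(0,0,1,1); (0,1,1,1)} — 2.
  y5=0, y1=1: remaining (y2,y3,y4,y6) ∈ {(1,0,0,0); (1,0,0,1); (1,1,0,0); (1,1,0,1)} — 4.
  y5=0, y1=0: y3 free; 4 ways for (y2,y4,y6) × 2^1 = 8.
Total: 12 + 2 + 4 + 8 = 26.

26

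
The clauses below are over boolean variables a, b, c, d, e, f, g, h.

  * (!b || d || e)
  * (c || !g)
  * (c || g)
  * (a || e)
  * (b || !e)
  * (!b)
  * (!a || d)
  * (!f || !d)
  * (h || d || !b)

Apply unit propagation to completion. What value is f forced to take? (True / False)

False

Unit clause (!b) sets b = False.
(!e || b): since b = False, the clause reduces to (!e). e = False.
(a || e): since e = False, the clause reduces to (a). a = True.
(!a || d) with a = True leaves only d, so d = True.
(!d || !f) with d = True leaves only !f, so f = False.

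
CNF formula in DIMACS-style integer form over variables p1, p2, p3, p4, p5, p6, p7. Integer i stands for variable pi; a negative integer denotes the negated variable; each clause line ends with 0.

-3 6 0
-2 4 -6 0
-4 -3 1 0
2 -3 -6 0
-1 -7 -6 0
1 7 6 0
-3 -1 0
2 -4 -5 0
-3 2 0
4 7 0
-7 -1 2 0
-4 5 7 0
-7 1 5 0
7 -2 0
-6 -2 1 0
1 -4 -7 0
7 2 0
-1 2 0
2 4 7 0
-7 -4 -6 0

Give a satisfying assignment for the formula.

p1 = 0, p2 = 1, p3 = 0, p4 = 0, p5 = 1, p6 = 0, p7 = 1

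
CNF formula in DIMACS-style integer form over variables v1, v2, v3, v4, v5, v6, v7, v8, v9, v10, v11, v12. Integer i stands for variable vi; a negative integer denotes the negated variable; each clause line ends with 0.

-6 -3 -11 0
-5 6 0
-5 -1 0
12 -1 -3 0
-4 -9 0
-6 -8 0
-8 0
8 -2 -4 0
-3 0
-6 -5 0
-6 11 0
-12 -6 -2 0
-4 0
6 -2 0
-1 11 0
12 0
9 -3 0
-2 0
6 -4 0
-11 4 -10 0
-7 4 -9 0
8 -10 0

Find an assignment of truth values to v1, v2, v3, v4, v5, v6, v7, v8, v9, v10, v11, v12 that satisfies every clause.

The clause (¬v8) is unit: v8 must be False.
Unit propagation: (¬v3) forces v3 = False.
The clause (¬v4) is unit: v4 must be False.
(v12) is a unit clause, so v12 = True.
(¬v2) is a unit clause, so v2 = False.
(¬v10) is a unit clause, so v10 = False.
v1 occurs only negated in the remaining clauses — set v1 = False.
Pure literal: v5 appears only negated; assign v5 = False.
Branch on v6: take v6 = False.
The remaining clauses are satisfied by v7 = False, v9 = False, v11 = True.

v1=False, v2=False, v3=False, v4=False, v5=False, v6=False, v7=False, v8=False, v9=False, v10=False, v11=True, v12=True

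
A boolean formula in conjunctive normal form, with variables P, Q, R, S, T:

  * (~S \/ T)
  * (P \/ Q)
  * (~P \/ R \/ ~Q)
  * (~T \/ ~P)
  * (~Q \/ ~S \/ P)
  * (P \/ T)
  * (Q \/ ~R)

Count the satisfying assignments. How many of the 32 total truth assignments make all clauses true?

4

Satisfying assignments:
  P=0 Q=1 R=0 S=0 T=1
  P=0 Q=1 R=1 S=0 T=1
  P=1 Q=0 R=0 S=0 T=0
  P=1 Q=1 R=1 S=0 T=0
That's 4 in total.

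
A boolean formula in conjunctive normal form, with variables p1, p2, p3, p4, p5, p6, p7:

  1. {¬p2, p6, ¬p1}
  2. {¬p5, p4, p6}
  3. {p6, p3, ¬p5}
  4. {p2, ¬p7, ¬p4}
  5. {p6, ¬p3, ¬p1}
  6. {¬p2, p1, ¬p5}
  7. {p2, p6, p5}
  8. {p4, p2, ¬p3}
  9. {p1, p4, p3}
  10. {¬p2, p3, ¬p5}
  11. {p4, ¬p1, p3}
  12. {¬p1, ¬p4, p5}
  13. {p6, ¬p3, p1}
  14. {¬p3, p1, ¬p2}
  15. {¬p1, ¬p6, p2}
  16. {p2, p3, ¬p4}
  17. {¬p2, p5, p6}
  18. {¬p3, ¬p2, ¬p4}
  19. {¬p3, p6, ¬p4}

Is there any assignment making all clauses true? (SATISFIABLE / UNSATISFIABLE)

SATISFIABLE

Set p1 = True and propagate.
For the remaining variables, p2 = True, p3 = True, p4 = False, p5 = False, p6 = True, p7 = True works.
So p1=T  p2=T  p3=T  p4=F  p5=F  p6=T  p7=T is a satisfying assignment.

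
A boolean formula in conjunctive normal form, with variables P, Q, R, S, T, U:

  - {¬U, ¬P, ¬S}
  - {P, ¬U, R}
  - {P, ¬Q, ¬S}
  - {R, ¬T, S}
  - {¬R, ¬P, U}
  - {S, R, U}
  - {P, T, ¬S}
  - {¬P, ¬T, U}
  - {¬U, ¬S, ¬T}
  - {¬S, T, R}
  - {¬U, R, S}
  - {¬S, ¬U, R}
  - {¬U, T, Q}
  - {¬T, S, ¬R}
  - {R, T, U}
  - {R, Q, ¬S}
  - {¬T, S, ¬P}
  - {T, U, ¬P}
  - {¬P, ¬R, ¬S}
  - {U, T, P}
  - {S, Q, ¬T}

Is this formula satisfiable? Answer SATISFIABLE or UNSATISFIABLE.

Set P = True and propagate.
Branch on Q: take Q = True.
Set R = True and propagate.
  then U is forced to True.
  then S is forced to False.
  then T is forced to False.
So P=T, Q=T, R=T, S=F, T=F, U=T is a satisfying assignment.

SATISFIABLE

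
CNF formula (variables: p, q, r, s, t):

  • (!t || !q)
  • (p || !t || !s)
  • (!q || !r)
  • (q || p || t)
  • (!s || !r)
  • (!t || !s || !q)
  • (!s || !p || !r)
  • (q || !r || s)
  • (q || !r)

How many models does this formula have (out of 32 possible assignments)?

9

Case analysis on q and r:
  q=T, r=T: a clause becomes empty — 0.
  q=T, r=F: remaining (p,s,t) ∈ {(F,F,F); (F,T,F); (T,F,F); (T,T,F)} — 4.
  q=F, r=T: a clause becomes empty — 0.
  q=F, r=F: 5 of the 8 assignments to (p,s,t) work.
Total: 0 + 4 + 0 + 5 = 9.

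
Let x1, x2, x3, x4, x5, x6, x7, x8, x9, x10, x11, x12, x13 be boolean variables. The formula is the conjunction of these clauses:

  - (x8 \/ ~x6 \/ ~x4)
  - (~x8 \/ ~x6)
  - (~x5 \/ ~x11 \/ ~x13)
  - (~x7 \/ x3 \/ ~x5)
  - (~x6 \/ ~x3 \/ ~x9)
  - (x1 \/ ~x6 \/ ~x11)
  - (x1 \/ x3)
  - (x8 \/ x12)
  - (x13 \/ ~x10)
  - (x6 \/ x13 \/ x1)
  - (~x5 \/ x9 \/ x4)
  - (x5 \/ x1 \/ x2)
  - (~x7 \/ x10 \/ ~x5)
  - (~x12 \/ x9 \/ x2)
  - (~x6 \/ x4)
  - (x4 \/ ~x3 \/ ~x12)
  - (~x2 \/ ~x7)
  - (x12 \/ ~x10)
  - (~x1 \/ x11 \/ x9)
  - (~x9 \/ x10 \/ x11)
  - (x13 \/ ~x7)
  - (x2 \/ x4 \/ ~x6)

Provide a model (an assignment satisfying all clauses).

Pure literal: x7 appears only negated; assign x7 = False.
Set x1 = True and propagate.
Set x2 = True and propagate.
Set x3 = False and propagate.
For the remaining variables, x4 = True, x5 = True, x6 = False, x8 = False, x9 = False, x10 = False, x11 = True, x12 = True, x13 = False works.
Check each clause:
  1. (x8 \/ ~x6 \/ ~x4) — ~x6 is true.
  2. (~x8 \/ ~x6) — ~x8 is true.
  3. (~x5 \/ ~x13 \/ ~x11) — ~x13 is true.
  4. (~x5 \/ x3 \/ ~x7) — ~x7 is true.
  5. (~x3 \/ ~x9 \/ ~x6) — ~x6 is true.
  6. (~x11 \/ ~x6 \/ x1) — x1 is true.
  7. (x1 \/ x3) — x1 is true.
  8. (x8 \/ x12) — x12 is true.
  9. (~x10 \/ x13) — ~x10 is true.
  10. (x1 \/ x6 \/ x13) — x1 is true.
  11. (x4 \/ ~x5 \/ x9) — x4 is true.
  12. (x5 \/ x2 \/ x1) — x1 is true.
  13. (x10 \/ ~x5 \/ ~x7) — ~x7 is true.
  14. (x9 \/ ~x12 \/ x2) — x2 is true.
  15. (x4 \/ ~x6) — ~x6 is true.
  16. (~x3 \/ ~x12 \/ x4) — ~x3 is true.
  17. (~x2 \/ ~x7) — ~x7 is true.
  18. (x12 \/ ~x10) — x12 is true.
  19. (~x1 \/ x9 \/ x11) — x11 is true.
  20. (x11 \/ ~x9 \/ x10) — x11 is true.
  21. (x13 \/ ~x7) — ~x7 is true.
  22. (x2 \/ ~x6 \/ x4) — ~x6 is true.

x1=T, x2=T, x3=F, x4=T, x5=T, x6=F, x7=F, x8=F, x9=F, x10=F, x11=T, x12=T, x13=F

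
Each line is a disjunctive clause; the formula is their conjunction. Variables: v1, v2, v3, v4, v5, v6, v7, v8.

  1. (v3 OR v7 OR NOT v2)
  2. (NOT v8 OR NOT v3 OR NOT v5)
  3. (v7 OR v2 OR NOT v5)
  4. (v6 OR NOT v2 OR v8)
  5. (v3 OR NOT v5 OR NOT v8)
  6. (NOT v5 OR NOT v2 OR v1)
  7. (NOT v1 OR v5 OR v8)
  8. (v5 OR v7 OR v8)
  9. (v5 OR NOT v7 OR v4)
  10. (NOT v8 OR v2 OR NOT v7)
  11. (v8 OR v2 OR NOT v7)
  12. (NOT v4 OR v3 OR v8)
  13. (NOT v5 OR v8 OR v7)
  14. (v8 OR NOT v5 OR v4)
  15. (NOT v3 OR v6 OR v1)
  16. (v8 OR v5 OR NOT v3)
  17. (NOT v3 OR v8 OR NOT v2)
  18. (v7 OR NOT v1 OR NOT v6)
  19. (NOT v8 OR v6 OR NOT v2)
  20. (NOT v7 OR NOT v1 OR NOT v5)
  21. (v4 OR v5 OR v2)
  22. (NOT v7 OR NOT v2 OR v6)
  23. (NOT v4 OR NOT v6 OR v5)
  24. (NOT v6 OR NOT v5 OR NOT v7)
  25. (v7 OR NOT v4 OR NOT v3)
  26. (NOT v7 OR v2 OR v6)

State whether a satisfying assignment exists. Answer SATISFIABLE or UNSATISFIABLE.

SATISFIABLE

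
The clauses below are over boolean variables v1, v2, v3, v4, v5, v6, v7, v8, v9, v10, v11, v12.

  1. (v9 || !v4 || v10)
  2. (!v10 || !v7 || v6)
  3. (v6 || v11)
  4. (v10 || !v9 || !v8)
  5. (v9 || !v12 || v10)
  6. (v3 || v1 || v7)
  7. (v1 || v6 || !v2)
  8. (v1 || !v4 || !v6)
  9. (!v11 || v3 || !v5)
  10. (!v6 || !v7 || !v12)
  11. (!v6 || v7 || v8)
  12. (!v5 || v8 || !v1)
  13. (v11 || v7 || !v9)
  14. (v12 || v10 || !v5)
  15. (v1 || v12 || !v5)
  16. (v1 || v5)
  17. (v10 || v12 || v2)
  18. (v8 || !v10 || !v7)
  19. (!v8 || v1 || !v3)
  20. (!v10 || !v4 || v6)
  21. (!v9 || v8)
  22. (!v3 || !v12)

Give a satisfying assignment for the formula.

v1 = 1, v2 = 1, v3 = 1, v4 = 0, v5 = 1, v6 = 1, v7 = 1, v8 = 1, v9 = 0, v10 = 1, v11 = 1, v12 = 0

v4 occurs only negated in the remaining clauses — set v4 = False.
Try v1 = True.
Try v2 = True.
For the remaining variables, v3 = True, v5 = True, v6 = True, v7 = True, v8 = True, v9 = False, v10 = True, v11 = True, v12 = False works.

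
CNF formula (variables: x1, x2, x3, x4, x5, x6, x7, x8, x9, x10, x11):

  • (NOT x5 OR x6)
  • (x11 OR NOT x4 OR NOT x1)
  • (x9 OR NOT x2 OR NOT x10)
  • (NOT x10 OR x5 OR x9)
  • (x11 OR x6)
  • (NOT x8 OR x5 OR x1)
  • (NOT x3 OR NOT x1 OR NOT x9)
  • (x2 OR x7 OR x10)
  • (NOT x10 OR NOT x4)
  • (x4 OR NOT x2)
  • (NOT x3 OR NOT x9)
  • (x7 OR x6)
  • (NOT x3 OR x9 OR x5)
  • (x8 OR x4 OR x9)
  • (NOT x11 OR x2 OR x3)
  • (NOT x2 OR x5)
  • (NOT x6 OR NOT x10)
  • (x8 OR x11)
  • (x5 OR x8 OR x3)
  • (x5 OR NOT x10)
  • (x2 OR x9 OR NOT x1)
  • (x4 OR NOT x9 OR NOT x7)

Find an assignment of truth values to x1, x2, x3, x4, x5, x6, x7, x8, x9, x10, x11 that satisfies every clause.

Try x1 = True.
Set x2 = True and propagate.
  then x4 is forced to True.
  then x11 is forced to True.
  then x10 is forced to False.
  then x5 is forced to True.
  then x6 is forced to True.
For the remaining variables, x3 = True, x7 = True, x8 = False, x9 = False works.

x1=T, x2=T, x3=T, x4=T, x5=T, x6=T, x7=T, x8=F, x9=F, x10=F, x11=T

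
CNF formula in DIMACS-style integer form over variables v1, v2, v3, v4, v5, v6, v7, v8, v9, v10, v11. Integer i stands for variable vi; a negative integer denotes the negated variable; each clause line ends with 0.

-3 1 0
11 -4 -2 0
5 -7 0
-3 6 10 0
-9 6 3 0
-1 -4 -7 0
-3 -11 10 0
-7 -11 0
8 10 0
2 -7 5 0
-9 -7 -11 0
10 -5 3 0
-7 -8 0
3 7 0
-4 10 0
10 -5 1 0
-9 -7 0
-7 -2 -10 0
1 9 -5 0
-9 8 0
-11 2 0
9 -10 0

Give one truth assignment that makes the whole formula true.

v1 = T, v2 = T, v3 = T, v4 = T, v5 = F, v6 = T, v7 = F, v8 = T, v9 = T, v10 = T, v11 = T

v6 occurs only positively in the remaining clauses — set v6 = True.
Try v1 = True.
Set v2 = True and propagate.
Set v3 = True and propagate.
For the remaining variables, v4 = True, v5 = False, v7 = False, v8 = True, v9 = True, v10 = True, v11 = True works.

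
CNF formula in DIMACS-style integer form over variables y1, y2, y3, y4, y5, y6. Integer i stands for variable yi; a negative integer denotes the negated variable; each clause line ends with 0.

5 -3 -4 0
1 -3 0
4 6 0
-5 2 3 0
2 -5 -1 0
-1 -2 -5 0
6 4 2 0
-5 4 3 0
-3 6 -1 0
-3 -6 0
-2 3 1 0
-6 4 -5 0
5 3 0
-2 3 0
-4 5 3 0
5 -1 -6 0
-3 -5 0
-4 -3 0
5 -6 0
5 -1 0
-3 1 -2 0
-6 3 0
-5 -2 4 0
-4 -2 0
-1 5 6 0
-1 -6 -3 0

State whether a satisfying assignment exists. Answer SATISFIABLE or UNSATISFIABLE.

UNSATISFIABLE

y3 = True:
  propagation gives y1=True, y6=True; an empty clause results — contradiction.
y3 = False:
  propagation gives y5=True, y2=True; an empty clause results — contradiction.
Every branch closes, so no satisfying assignment exists.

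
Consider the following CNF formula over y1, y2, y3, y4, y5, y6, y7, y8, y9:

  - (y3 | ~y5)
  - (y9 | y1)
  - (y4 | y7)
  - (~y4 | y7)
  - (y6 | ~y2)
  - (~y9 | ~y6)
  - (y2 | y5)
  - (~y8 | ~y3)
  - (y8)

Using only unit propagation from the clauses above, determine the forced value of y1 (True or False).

True

Unit clause (y8) sets y8 = True.
(~y8 | ~y3): since y8 = True, the clause reduces to (~y3). y3 = False.
(~y5 | y3): since y3 = False, the clause reduces to (~y5). y5 = False.
From (y2 | y5) and y5 = False: y2 = True.
(~y2 | y6) with y2 = True leaves only y6, so y6 = True.
In (~y9 | ~y6), ~y6 is now false; ~y9 must hold, so y9 = False.
From (y1 | y9) and y9 = False: y1 = True.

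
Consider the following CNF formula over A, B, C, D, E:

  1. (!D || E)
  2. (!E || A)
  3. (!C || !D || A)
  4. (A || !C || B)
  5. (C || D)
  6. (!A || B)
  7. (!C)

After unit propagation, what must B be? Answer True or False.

True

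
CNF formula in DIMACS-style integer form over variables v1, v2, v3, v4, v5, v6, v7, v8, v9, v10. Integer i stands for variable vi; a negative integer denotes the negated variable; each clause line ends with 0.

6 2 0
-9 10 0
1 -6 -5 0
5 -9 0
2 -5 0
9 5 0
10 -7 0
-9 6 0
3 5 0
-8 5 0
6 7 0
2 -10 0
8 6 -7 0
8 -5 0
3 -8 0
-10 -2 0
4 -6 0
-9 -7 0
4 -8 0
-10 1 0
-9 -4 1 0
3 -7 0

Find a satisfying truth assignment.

v1=T, v2=T, v3=T, v4=T, v5=T, v6=T, v7=F, v8=T, v9=F, v10=F

v1 occurs only positively in the remaining clauses — set v1 = True.
Pure literal: v3 appears only positively; assign v3 = True.
Try v2 = True.
  then v10 is forced to False.
  then v9 is forced to False.
  then v5 is forced to True.
  then v7 is forced to False.
  then v6 is forced to True.
  then v8 is forced to True.
  then v4 is forced to True.
Every clause has at least one true literal under this assignment.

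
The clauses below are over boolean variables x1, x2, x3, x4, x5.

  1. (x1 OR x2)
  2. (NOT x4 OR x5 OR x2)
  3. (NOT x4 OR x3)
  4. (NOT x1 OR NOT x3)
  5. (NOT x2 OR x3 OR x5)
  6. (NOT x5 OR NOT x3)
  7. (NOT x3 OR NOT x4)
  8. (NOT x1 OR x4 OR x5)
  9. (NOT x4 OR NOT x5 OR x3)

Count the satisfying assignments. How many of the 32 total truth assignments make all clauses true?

The models are:
  x1=0 x2=1 x3=0 x4=0 x5=1
  x1=0 x2=1 x3=1 x4=0 x5=0
  x1=1 x2=0 x3=0 x4=0 x5=1
  x1=1 x2=1 x3=0 x4=0 x5=1
Count: 4.

4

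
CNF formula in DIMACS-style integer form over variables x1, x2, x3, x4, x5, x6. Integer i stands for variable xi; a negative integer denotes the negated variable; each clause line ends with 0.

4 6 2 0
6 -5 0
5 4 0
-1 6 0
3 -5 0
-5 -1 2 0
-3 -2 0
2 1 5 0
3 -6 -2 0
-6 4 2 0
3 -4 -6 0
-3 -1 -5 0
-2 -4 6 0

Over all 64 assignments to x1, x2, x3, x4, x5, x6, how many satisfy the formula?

Satisfying assignments:
  x1=0 x2=0 x3=1 x4=1 x5=1 x6=1
  x1=1 x2=0 x3=1 x4=1 x5=0 x6=1
Count: 2.

2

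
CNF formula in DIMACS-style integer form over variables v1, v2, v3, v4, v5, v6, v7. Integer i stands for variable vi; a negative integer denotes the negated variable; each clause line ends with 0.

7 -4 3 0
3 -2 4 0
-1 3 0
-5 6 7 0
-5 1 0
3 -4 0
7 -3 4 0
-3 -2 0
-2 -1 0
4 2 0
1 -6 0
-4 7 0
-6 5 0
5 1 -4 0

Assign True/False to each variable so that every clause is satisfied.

v1=T, v2=F, v3=T, v4=T, v5=F, v6=F, v7=T

v7 occurs only positively in the remaining clauses — set v7 = True.
Try v1 = True.
  then v3 is forced to True.
  then v2 is forced to False.
  then v4 is forced to True.
Try v5 = False.
  then v6 is forced to False.
Every clause has at least one true literal under this assignment.
Check each clause:
  1. (v3 | ~v4 | v7) — v3 is true.
  2. (v3 | ~v2 | v4) — v3 is true.
  3. (v3 | ~v1) — v3 is true.
  4. (v7 | ~v5 | v6) — ~v5 is true.
  5. (~v5 | v1) — v1 is true.
  6. (~v4 | v3) — v3 is true.
  7. (v4 | ~v3 | v7) — v4 is true.
  8. (~v2 | ~v3) — ~v2 is true.
  9. (~v2 | ~v1) — ~v2 is true.
  10. (v4 | v2) — v4 is true.
  11. (~v6 | v1) — v1 is true.
  12. (~v4 | v7) — v7 is true.
  13. (~v6 | v5) — ~v6 is true.
  14. (v5 | v1 | ~v4) — v1 is true.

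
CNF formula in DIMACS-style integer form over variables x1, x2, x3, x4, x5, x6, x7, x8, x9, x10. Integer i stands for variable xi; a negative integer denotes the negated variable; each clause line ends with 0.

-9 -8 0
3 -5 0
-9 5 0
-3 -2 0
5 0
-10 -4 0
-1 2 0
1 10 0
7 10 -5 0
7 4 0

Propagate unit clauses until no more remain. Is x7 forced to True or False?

True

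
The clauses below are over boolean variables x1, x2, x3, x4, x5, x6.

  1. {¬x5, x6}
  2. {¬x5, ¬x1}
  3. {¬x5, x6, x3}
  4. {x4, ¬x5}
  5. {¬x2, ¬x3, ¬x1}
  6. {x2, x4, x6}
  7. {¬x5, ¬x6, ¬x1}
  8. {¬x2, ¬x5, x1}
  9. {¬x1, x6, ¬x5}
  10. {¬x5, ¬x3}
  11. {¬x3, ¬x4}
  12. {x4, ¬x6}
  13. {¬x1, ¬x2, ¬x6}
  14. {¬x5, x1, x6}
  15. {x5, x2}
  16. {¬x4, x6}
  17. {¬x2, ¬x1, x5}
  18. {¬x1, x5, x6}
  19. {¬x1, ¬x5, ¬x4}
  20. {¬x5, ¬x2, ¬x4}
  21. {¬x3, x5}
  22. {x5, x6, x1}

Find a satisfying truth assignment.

x1=F, x2=T, x3=F, x4=T, x5=F, x6=T

Branch on x1: take x1 = False.
Branch on x2: take x2 = True.
  then x5 is forced to False.
  then x3 is forced to False.
  then x6 is forced to True.
  then x4 is forced to True.
Every clause has at least one true literal under this assignment.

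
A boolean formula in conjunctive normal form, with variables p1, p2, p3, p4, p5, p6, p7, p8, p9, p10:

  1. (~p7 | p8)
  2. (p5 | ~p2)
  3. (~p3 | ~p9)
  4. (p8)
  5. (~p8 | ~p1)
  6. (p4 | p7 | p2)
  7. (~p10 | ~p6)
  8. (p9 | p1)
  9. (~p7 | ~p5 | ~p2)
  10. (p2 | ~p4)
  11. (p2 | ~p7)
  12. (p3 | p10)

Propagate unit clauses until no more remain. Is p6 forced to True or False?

False

(p8) stands alone — p8 = True.
(~p8 | ~p1): since p8 = True, the clause reduces to (~p1). p1 = False.
In (p9 | p1), p1 is now false; p9 must hold, so p9 = True.
(~p3 | ~p9) with p9 = True leaves only ~p3, so p3 = False.
From (p10 | p3) and p3 = False: p10 = True.
In (~p10 | ~p6), ~p10 is now false; ~p6 must hold, so p6 = False.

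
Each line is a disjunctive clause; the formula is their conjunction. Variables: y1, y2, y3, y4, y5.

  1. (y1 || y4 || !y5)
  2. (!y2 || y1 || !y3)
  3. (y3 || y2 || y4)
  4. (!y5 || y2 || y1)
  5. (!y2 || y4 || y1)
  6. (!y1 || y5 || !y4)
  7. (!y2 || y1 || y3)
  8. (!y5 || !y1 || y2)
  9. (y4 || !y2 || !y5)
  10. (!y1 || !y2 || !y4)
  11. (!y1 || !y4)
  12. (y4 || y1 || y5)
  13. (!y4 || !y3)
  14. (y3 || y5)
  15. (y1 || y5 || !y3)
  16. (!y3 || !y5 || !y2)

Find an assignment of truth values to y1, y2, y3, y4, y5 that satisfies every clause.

y1=True, y2=True, y3=True, y4=False, y5=False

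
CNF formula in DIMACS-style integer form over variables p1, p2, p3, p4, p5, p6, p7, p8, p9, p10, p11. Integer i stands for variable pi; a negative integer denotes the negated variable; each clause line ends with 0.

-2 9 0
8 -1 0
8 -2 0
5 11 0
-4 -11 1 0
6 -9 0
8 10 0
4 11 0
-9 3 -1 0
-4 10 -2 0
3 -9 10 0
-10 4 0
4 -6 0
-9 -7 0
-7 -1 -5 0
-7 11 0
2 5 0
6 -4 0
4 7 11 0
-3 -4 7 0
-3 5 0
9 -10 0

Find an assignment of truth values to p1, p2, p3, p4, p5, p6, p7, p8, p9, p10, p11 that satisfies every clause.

p1=0, p2=0, p3=0, p4=0, p5=1, p6=0, p7=1, p8=1, p9=0, p10=0, p11=1

Pure literal: p8 appears only positively; assign p8 = True.
Set p1 = False and propagate.
Try p2 = False.
  then p5 is forced to True.
For the remaining variables, p3 = False, p4 = False, p6 = False, p7 = True, p9 = False, p10 = False, p11 = True works.
Check each clause:
  1. (¬p2 ∨ p9) — ¬p2 is true.
  2. (¬p1 ∨ p8) — p8 is true.
  3. (¬p2 ∨ p8) — p8 is true.
  4. (p5 ∨ p11) — p11 is true.
  5. (¬p11 ∨ ¬p4 ∨ p1) — ¬p4 is true.
  6. (p6 ∨ ¬p9) — ¬p9 is true.
  7. (p8 ∨ p10) — p8 is true.
  8. (p4 ∨ p11) — p11 is true.
  9. (¬p1 ∨ ¬p9 ∨ p3) — ¬p1 is true.
  10. (¬p2 ∨ ¬p4 ∨ p10) — ¬p4 is true.
  11. (p10 ∨ ¬p9 ∨ p3) — ¬p9 is true.
  12. (¬p10 ∨ p4) — ¬p10 is true.
  13. (p4 ∨ ¬p6) — ¬p6 is true.
  14. (¬p7 ∨ ¬p9) — ¬p9 is true.
  15. (¬p1 ∨ ¬p7 ∨ ¬p5) — ¬p1 is true.
  16. (p11 ∨ ¬p7) — p11 is true.
  17. (p2 ∨ p5) — p5 is true.
  18. (¬p4 ∨ p6) — ¬p4 is true.
  19. (p7 ∨ p4 ∨ p11) — p11 is true.
  20. (p7 ∨ ¬p3 ∨ ¬p4) — ¬p4 is true.
  21. (p5 ∨ ¬p3) — ¬p3 is true.
  22. (p9 ∨ ¬p10) — ¬p10 is true.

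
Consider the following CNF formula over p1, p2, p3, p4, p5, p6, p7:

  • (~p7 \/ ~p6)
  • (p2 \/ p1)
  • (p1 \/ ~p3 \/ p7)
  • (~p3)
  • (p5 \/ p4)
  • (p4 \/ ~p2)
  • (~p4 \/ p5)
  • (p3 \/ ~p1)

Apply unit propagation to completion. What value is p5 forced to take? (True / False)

True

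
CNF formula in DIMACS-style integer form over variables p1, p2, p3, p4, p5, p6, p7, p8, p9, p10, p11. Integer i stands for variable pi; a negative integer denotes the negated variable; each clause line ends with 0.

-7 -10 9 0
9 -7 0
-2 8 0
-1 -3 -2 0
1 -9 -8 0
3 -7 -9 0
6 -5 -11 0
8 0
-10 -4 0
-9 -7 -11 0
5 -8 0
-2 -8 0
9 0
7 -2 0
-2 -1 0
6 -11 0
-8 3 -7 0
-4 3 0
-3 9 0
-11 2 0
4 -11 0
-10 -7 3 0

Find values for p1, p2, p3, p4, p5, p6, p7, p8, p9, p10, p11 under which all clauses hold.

p1=T, p2=F, p3=T, p4=F, p5=T, p6=T, p7=F, p8=T, p9=T, p10=T, p11=F

Unit propagation: (p8) forces p8 = True.
Unit propagation: (p5) forces p5 = True.
The clause (NOT p2) is unit: p2 must be False.
(p9) is a unit clause, so p9 = True.
(p1) is a unit clause, so p1 = True.
(NOT p11) is a unit clause, so p11 = False.
p3 occurs only positively in the remaining clauses — set p3 = True.
Pure literal: p4 appears only negated; assign p4 = False.
p6, p7, p10 are now unconstrained; take p6 = True, p7 = False, p10 = True.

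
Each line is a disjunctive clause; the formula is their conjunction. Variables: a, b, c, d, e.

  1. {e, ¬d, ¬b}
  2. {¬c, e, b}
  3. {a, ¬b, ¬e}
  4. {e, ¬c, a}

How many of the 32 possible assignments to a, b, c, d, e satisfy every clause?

19

Case analysis on e and b:
  e=1, b=1: remaining (a,c,d) ∈ {(1,0,0); (1,0,1); (1,1,0); (1,1,1)} — 4.
  e=1, b=0: a, c, d free → 2^3 = 8.
  e=0, b=1: remaining (a,c,d) ∈ {(0,0,0); (1,0,0); (1,1,0)} — 3.
  e=0, b=0: remaining (a,c,d) ∈ {(0,0,0); (0,0,1); (1,0,0); (1,0,1)} — 4.
Total: 4 + 8 + 3 + 4 = 19.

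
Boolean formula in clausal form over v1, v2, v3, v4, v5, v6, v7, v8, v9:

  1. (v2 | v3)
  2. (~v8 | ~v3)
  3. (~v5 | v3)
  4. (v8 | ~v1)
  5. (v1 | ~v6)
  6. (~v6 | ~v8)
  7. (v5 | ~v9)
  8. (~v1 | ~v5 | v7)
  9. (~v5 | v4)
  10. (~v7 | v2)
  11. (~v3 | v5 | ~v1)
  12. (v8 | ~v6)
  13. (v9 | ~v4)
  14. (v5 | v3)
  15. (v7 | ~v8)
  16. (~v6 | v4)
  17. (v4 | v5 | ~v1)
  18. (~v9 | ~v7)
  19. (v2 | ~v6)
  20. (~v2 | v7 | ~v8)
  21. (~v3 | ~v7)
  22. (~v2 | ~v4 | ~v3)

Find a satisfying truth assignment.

v6 occurs only negated in the remaining clauses — set v6 = False.
Try v1 = False.
For the remaining variables, v2 = False, v3 = True, v4 = True, v5 = True, v7 = False, v8 = False, v9 = True works.
Every clause has at least one true literal under this assignment.

v1=F, v2=F, v3=T, v4=T, v5=T, v6=F, v7=F, v8=F, v9=T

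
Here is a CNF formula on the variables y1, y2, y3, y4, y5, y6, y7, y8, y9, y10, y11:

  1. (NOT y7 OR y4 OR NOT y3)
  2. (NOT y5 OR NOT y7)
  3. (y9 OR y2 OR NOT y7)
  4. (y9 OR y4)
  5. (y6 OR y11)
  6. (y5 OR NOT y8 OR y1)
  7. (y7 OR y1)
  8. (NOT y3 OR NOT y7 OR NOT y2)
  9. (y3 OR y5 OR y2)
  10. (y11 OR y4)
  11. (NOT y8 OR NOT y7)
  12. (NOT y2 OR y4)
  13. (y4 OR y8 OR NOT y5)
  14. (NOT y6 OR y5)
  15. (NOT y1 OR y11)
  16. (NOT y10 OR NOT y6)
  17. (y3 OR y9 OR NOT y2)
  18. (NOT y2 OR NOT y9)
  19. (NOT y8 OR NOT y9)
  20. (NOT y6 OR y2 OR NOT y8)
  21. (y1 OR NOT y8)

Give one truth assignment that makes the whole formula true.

y1 = True, y2 = False, y3 = True, y4 = True, y5 = False, y6 = False, y7 = False, y8 = True, y9 = False, y10 = True, y11 = True

Pure literal: y4 appears only positively; assign y4 = True.
Pure literal: y11 appears only positively; assign y11 = True.
Branch on y1: take y1 = True.
For the remaining variables, y2 = False, y3 = True, y5 = False, y6 = False, y7 = False, y8 = True, y9 = False, y10 = True works.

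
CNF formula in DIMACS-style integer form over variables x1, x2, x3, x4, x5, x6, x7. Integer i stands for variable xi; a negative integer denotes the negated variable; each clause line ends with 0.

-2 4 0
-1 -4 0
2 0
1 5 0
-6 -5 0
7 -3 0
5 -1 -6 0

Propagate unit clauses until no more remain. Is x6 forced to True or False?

False

(x2) is a unit clause: x2 = True.
From (x4 || !x2) and x2 = True: x4 = True.
(!x1 || !x4) with x4 = True leaves only !x1, so x1 = False.
From (x1 || x5) and x1 = False: x5 = True.
(!x5 || !x6) with x5 = True leaves only !x6, so x6 = False.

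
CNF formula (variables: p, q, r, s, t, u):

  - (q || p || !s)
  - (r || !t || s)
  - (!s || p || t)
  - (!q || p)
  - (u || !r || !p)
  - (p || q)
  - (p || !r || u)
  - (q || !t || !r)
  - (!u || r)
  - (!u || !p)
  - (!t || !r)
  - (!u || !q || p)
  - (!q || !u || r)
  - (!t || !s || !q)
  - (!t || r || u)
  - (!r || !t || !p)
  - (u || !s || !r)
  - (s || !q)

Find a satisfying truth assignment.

p=True, q=True, r=False, s=True, t=False, u=False

Try p = True.
  then u is forced to False.
  then r is forced to False.
  then t is forced to False.
The remaining clauses are satisfied by q = True, s = True.
Every clause has at least one true literal under this assignment.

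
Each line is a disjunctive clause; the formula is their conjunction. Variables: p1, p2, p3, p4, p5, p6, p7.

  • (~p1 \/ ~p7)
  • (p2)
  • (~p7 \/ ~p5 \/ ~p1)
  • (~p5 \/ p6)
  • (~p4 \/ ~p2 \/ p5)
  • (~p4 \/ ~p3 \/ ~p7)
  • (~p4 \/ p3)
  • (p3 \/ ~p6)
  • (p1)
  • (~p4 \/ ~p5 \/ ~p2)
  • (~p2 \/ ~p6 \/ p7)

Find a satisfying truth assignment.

Unit propagation: (p2) forces p2 = True.
(p1) is a unit clause, so p1 = True.
The clause (~p7) is unit: p7 must be False.
Unit propagation: (~p6) forces p6 = False.
(~p5) is a unit clause, so p5 = False.
Unit propagation: (~p4) forces p4 = False.
p3 is now unconstrained; take p3 = False.

p1 = 1, p2 = 1, p3 = 0, p4 = 0, p5 = 0, p6 = 0, p7 = 0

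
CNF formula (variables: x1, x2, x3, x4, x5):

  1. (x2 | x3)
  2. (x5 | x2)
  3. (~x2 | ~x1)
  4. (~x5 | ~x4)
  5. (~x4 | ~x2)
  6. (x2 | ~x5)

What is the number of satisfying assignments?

4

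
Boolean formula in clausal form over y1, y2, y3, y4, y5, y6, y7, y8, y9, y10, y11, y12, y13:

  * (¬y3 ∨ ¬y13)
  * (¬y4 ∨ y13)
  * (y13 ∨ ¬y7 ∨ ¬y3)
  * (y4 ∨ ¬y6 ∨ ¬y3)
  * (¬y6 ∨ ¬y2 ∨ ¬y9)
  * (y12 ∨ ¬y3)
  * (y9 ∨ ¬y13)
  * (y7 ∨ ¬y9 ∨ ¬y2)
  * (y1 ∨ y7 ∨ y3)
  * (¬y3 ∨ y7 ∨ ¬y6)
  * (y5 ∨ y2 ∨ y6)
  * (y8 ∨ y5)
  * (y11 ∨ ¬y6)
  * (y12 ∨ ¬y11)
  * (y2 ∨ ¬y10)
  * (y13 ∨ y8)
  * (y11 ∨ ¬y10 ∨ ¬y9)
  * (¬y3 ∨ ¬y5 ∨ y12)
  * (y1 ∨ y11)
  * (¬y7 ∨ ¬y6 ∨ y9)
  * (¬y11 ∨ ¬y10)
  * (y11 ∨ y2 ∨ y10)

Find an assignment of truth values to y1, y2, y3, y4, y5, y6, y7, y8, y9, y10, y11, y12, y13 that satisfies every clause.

Pure literal: y1 appears only positively; assign y1 = True.
y8 occurs only positively in the remaining clauses — set y8 = True.
Branch on y2: take y2 = True.
The remaining clauses are satisfied by y3 = False, y4 = False, y5 = False, y6 = False, y7 = True, y9 = True, y10 = False, y11 = True, y12 = True, y13 = False.
Every clause has at least one true literal under this assignment.

y1=True, y2=True, y3=False, y4=False, y5=False, y6=False, y7=True, y8=True, y9=True, y10=False, y11=True, y12=True, y13=False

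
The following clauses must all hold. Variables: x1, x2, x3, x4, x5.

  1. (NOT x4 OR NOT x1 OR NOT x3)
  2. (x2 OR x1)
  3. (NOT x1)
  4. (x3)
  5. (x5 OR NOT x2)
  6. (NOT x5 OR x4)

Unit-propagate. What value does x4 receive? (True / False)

True

(NOT x1) stands alone — x1 = False.
In (x1 OR x2), x1 is now false; x2 must hold, so x2 = True.
Unit clause (x3) sets x3 = True.
(x5 OR NOT x2): since x2 = True, the clause reduces to (x5). x5 = True.
In (x4 OR NOT x5), NOT x5 is now false; x4 must hold, so x4 = True.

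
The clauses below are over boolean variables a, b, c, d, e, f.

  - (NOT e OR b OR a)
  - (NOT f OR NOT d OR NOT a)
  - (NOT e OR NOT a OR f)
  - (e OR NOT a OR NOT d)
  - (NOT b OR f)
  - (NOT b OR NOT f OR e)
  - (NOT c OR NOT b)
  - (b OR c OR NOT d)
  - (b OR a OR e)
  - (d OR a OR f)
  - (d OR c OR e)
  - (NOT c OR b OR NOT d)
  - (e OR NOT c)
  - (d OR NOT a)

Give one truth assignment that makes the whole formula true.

a=F, b=T, c=F, d=T, e=T, f=T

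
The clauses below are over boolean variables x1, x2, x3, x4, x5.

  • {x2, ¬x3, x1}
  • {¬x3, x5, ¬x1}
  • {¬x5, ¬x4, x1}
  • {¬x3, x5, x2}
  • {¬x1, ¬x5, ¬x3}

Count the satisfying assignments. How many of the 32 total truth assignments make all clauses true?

Case analysis on x1 and x3:
  x1=1, x3=1: a clause becomes empty — 0.
  x1=1, x3=0: x2, x4, x5 free → 2^3 = 8.
  x1=0, x3=1: remaining (x2,x4,x5) ∈ {(1,0,0); (1,0,1); (1,1,0)} — 3.
  x1=0, x3=0: x2 free; 3 ways for (x4,x5) × 2^1 = 6.
Total: 0 + 8 + 3 + 6 = 17.

17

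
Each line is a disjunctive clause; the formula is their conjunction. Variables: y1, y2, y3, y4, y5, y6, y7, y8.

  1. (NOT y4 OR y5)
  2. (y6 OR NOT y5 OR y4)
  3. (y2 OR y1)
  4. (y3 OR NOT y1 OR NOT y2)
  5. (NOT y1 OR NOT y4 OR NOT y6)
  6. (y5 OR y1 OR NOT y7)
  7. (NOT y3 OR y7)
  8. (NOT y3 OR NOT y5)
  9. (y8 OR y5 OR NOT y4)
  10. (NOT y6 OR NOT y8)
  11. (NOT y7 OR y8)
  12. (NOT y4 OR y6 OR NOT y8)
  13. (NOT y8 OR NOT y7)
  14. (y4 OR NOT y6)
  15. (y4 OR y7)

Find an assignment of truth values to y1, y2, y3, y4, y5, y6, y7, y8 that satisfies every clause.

Set y1 = False and propagate.
  then y2 is forced to True.
Try y3 = False.
The remaining clauses are satisfied by y4 = True, y5 = True, y6 = True, y7 = False, y8 = False.

y1=F, y2=T, y3=F, y4=T, y5=T, y6=T, y7=F, y8=F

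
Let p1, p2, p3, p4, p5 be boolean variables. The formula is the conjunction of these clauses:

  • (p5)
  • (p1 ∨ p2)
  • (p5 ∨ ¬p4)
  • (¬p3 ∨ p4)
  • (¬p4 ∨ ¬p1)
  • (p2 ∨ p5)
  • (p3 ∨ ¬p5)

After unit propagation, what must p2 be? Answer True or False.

Unit clause (p5) sets p5 = True.
From (¬p5 ∨ p3) and p5 = True: p3 = True.
(¬p3 ∨ p4): since p3 = True, the clause reduces to (p4). p4 = True.
(¬p1 ∨ ¬p4): since p4 = True, the clause reduces to (¬p1). p1 = False.
(p1 ∨ p2): since p1 = False, the clause reduces to (p2). p2 = True.

True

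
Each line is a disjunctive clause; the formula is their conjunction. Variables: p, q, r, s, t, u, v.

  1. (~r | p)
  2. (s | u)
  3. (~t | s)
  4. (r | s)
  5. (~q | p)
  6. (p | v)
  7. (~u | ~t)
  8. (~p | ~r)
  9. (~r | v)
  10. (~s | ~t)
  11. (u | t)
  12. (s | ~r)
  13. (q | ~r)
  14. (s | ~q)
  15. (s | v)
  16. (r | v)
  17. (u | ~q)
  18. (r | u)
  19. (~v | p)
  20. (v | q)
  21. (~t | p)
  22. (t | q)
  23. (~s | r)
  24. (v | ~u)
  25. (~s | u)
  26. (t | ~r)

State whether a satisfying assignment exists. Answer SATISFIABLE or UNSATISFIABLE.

r = True:
  propagation gives p=True; an empty clause results — contradiction.
r = False:
  propagation gives s=True; an empty clause results — contradiction.
Every branch closes, so no satisfying assignment exists.

UNSATISFIABLE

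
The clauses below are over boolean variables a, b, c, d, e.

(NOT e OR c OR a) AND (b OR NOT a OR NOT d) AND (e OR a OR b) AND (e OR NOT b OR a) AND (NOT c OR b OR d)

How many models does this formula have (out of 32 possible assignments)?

Split on a, then b.
  a=1, b=1: c, d, e free → 2^3 = 8.
  a=1, b=0: remaining (c,d,e) ∈ {(0,0,0); (0,0,1)} — 2.
  a=0, b=1: remaining (c,d,e) ∈ {(1,0,1); (1,1,1)} — 2.
  a=0, b=0: remaining (c,d,e) ∈ {(1,1,1)} — 1.
Total: 8 + 2 + 2 + 1 = 13.

13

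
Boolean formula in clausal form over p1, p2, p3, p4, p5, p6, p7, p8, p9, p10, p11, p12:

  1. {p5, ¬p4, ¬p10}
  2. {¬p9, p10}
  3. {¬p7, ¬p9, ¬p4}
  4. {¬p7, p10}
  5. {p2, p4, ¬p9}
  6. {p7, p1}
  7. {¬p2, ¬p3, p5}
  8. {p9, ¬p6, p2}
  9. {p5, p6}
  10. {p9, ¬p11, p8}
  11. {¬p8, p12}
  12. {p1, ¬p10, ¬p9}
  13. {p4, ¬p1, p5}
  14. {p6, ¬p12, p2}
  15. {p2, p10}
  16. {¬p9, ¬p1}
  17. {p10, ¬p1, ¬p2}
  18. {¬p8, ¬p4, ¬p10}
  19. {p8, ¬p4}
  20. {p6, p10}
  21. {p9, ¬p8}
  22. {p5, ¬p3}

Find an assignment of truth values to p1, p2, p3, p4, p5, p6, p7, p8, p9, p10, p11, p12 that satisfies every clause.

p1=T, p2=T, p3=T, p4=F, p5=T, p6=F, p7=T, p8=F, p9=F, p10=T, p11=F, p12=F

Check each clause:
  1. {p5, ¬p10, ¬p4} — ¬p4 is true.
  2. {p10, ¬p9} — p10 is true.
  3. {¬p9, ¬p4, ¬p7} — ¬p4 is true.
  4. {¬p7, p10} — p10 is true.
  5. {p2, p4, ¬p9} — p2 is true.
  6. {p7, p1} — p1 is true.
  7. {¬p2, ¬p3, p5} — p5 is true.
  8. {p9, ¬p6, p2} — p2 is true.
  9. {p6, p5} — p5 is true.
  10. {p9, p8, ¬p11} — ¬p11 is true.
  11. {p12, ¬p8} — ¬p8 is true.
  12. {¬p10, p1, ¬p9} — p1 is true.
  13. {p4, p5, ¬p1} — p5 is true.
  14. {p6, ¬p12, p2} — p2 is true.
  15. {p10, p2} — p10 is true.
  16. {¬p9, ¬p1} — ¬p9 is true.
  17. {¬p1, ¬p2, p10} — p10 is true.
  18. {¬p10, ¬p4, ¬p8} — ¬p8 is true.
  19. {p8, ¬p4} — ¬p4 is true.
  20. {p10, p6} — p10 is true.
  21. {p9, ¬p8} — ¬p8 is true.
  22. {¬p3, p5} — p5 is true.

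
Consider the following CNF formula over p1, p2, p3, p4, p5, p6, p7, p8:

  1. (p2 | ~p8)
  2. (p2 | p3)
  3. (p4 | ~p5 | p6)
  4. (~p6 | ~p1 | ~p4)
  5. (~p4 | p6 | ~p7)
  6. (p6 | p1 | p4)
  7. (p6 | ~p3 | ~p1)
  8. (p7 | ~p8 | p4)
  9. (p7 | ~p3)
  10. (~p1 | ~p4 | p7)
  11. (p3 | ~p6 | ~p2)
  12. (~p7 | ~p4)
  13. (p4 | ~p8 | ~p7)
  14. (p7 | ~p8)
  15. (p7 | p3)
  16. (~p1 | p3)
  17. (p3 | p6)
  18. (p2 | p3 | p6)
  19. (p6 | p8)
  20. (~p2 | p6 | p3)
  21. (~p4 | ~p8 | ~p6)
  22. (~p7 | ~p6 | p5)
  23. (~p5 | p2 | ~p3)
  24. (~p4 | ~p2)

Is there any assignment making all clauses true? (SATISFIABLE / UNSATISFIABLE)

SATISFIABLE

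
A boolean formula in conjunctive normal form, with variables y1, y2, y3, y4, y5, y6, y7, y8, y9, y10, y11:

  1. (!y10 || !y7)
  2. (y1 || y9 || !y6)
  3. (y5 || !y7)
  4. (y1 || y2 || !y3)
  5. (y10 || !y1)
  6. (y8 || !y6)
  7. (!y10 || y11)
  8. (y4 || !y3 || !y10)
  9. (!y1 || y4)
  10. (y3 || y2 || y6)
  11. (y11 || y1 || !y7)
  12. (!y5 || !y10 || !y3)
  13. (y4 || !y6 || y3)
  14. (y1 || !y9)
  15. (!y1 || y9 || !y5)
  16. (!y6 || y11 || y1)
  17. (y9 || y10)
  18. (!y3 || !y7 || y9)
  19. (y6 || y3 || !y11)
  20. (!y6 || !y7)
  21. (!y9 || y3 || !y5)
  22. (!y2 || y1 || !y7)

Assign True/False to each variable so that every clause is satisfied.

y1 = 1, y2 = 0, y3 = 1, y4 = 1, y5 = 0, y6 = 0, y7 = 0, y8 = 0, y9 = 0, y10 = 1, y11 = 1

Pure literal: y4 appears only positively; assign y4 = True.
Pure literal: y7 appears only negated; assign y7 = False.
Branch on y1: take y1 = True.
  then y10 is forced to True.
  then y11 is forced to True.
Set y2 = False and propagate.
Try y3 = True.
  then y5 is forced to False.
For the remaining variables, y6 = False, y8 = False, y9 = False works.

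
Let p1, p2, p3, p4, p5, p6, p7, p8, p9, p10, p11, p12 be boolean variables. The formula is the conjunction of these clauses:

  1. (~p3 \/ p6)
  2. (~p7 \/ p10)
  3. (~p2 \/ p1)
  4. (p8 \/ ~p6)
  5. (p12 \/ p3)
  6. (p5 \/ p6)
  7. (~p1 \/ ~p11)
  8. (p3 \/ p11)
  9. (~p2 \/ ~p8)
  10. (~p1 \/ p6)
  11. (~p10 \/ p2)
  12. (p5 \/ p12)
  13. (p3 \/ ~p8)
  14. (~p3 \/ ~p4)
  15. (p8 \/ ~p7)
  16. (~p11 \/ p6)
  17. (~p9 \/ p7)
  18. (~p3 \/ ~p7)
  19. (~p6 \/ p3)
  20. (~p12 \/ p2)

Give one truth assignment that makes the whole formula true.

p1=True, p2=False, p3=True, p4=False, p5=True, p6=True, p7=False, p8=True, p9=False, p10=False, p11=False, p12=False

Pure literal: p4 appears only negated; assign p4 = False.
p5 occurs only positively in the remaining clauses — set p5 = True.
Set p1 = True and propagate.
  then p11 is forced to False.
  then p3 is forced to True.
  then p6 is forced to True.
  then p8 is forced to True.
  then p2 is forced to False.
  then p10 is forced to False.
  then p7 is forced to False.
  then p9 is forced to False.
  then p12 is forced to False.
Every clause has at least one true literal under this assignment.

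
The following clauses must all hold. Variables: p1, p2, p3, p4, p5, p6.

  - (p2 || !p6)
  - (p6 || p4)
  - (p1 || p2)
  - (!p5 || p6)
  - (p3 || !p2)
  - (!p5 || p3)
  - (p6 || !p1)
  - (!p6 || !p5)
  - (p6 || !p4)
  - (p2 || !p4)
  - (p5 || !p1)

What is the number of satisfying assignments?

2

Satisfying assignments:
  p1=F p2=T p3=T p4=F p5=F p6=T
  p1=F p2=T p3=T p4=T p5=F p6=T
Count: 2.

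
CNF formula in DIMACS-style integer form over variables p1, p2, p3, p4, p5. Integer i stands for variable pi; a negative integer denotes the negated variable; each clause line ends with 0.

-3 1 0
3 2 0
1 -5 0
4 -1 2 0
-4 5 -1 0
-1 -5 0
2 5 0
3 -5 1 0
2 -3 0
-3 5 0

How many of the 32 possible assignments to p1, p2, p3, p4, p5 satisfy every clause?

3

The models are:
  p1=0 p2=1 p3=0 p4=0 p5=0
  p1=0 p2=1 p3=0 p4=1 p5=0
  p1=1 p2=1 p3=0 p4=0 p5=0
That's 3 in total.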